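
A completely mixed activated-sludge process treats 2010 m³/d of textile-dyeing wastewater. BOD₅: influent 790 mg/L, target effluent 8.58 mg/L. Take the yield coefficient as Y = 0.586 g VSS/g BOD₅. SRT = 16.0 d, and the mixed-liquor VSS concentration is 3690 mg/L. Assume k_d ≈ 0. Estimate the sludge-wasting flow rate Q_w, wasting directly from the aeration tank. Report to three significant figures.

V·X = Y·Q·ΔS·θ_c gives V = 0.586 × 2010 × (790 − 8.58) × 16.0 / 3690 = 3991 m³.
With mixed-liquor wasting, θ_c = V/Q_w, so Q_w = V/θ_c = 3991/16.0 = 249.4 m³/d.

Q_w ≈ 249 m³/d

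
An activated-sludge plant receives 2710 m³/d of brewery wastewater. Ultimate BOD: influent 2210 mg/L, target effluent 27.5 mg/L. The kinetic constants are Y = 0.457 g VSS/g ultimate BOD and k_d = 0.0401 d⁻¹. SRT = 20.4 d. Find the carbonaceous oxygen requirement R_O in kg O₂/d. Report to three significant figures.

R_O ≈ 3800 kg O₂/d

Correct the yield for decay: Y_obs = Y/(1 + k_d θ_c) = 0.457 / (1 + 0.0401 × 20.4) = 0.457 / 1.818 = 0.2514.
Substrate removed = Q·(S₀ − S) = 2710 m³/d × (2210 − 27.5) g/m³ = 5.91×10^6 g/d = 5915 kg/d.
Biomass synthesised: P_X = Y_obs × 5915 = 1487 kg VSS/d.
Carbonaceous O₂ demand = substrate oxidised − cell-mass equivalent = 5915 − 1.42 × 1487 = 3803 kg O₂/d.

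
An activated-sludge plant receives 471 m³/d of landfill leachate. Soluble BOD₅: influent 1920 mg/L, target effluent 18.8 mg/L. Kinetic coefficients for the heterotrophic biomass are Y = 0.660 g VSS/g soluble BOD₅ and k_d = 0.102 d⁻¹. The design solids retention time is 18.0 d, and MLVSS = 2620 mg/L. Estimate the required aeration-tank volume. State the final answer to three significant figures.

Steady-state biomass mass balance: V·X·(1 + k_d·θ_c) = Y·Q·(S₀ − S)·θ_c, so V = 0.660 × 471 × (1920 − 18.8) × 18.0 / [2620 × (1 + 0.102 × 18.0)] = 1.06×10^7 / 7430 = 1432 m³.

V ≈ 1430 m³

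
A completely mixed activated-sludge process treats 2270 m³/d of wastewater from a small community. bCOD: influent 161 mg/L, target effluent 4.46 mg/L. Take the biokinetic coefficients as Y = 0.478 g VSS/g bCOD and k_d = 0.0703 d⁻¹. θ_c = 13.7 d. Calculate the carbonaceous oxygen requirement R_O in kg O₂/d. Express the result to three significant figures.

R_O ≈ 232 kg O₂/d

Observed yield with endogenous decay: Y_obs = Y / (1 + k_d·θ_c) = 0.478 / (1 + 0.0703 × 13.7) = 0.478 / 1.963 = 0.2435 g VSS/g bCOD.
Mass of bCOD removed per day: Q(S₀ − S) = 2270 × 156.5 g/m³ = 355.3 kg/d.
Biomass synthesised: P_X = Y_obs × 355.3 = 86.52 kg VSS/d.
R_O = Q·ΔS − 1.42 P_X = 355.3 − 122.9 = 232.5 kg O₂/d.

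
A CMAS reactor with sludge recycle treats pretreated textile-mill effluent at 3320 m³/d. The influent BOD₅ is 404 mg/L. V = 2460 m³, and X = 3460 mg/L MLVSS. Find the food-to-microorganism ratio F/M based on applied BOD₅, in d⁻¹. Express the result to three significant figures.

F/M ≈ 0.158 d⁻¹

Food-to-microorganism ratio F/M = Q S₀ / (V X) = 3320 × 404 / (2460 × 3460) = 0.1576 d⁻¹.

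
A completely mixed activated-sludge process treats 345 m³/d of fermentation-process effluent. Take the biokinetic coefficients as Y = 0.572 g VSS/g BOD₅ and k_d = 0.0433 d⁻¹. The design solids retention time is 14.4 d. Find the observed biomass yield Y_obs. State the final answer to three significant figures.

Y_obs ≈ 0.352 g VSS/g BOD₅

Y_obs = Y / (1 + k_d θ_c) = 0.572 / (1 + 0.0433 × 14.4) = 0.572 / 1.624 = 0.3523.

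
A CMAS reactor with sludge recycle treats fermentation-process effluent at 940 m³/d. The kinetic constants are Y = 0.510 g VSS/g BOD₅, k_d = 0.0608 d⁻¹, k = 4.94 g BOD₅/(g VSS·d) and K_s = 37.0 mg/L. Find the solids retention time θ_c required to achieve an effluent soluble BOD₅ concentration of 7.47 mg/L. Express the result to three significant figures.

Specific growth rate at S = 7.47 mg/L: μ = YkS/(K_s+S) = 0.510·4.94·7.47/(37.0+7.47) = 0.4232 d⁻¹.
Then 1/θ_c = μ − k_d = 0.4232 − 0.0608 = 0.3624 d⁻¹, giving θ_c = 2.759 d.

θ_c ≈ 2.76 d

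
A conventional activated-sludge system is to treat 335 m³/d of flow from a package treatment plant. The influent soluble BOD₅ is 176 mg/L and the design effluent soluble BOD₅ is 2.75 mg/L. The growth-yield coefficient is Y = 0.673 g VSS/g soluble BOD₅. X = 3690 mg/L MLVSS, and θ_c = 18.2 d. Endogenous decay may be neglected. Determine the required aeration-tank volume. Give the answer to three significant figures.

V·X = Y·Q·ΔS·θ_c gives V = 0.673 × 335 × (176 − 2.75) × 18.2 / 3690 = 192.7 m³.

V ≈ 193 m³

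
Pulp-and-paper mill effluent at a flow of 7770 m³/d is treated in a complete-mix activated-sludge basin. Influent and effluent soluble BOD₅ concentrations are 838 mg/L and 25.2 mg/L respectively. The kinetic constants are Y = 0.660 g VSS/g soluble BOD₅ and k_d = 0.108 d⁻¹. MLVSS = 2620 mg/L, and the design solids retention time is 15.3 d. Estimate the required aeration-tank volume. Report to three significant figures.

V ≈ 9180 m³

From the SRT design equation V = Y Q (S₀−S) θ_c / [X (1 + k_d θ_c)] = 0.660 × 7770 × (838 − 25.2) × 15.3 / [2620 × (1 + 0.108 × 15.3)] = 6.38×10^7 / 6949 = 9177 m³.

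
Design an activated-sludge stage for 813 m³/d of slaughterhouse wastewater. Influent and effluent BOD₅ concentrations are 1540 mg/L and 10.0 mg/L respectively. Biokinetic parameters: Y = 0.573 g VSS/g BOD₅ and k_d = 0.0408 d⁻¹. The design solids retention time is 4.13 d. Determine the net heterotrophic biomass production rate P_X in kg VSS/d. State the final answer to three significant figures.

The observed yield is Y_obs = Y/(1 + k_d·θ_c) = 0.573 / (1 + 0.0408 × 4.13) = 0.573 / 1.169 = 0.4904 g VSS per g BOD₅ removed.
Q·(S₀ − S) = 813 × (1540 − 10.0) × 10⁻³ = 1244 kg/d removed.
P_X = Y_obs · Q(S₀ − S) = 0.4904 × 1244 = 610.0 kg VSS/d.

P_X ≈ 610 kg VSS/d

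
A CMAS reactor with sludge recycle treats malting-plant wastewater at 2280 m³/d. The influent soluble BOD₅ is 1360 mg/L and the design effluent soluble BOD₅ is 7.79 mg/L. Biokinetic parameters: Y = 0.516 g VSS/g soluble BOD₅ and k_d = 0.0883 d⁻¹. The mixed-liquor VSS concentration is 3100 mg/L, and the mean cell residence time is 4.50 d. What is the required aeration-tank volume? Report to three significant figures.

V ≈ 1650 m³

Steady-state biomass mass balance: V·X·(1 + k_d·θ_c) = Y·Q·(S₀ − S)·θ_c, so V = 0.516 × 2280 × (1360 − 7.79) × 4.50 / [3100 × (1 + 0.0883 × 4.50)] = 7.16×10^6 / 4332 = 1653 m³.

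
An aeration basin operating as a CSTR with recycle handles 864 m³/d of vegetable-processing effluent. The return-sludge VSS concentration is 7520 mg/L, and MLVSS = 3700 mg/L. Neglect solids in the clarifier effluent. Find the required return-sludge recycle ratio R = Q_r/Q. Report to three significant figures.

Solids balance on the clarifier gives (1+R)X = R·X_r, so R = X/(X_r − X) = 3700 / (7520 − 3700) = 0.9686.

R ≈ 0.969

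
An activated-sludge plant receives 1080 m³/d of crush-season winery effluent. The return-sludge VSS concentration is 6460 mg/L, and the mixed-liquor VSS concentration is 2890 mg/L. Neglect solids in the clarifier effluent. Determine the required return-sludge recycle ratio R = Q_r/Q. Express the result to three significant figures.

Solids balance on the clarifier gives (1+R)X = R·X_r, so R = X/(X_r − X) = 2890 / (6460 − 2890) = 0.8095.

R ≈ 0.810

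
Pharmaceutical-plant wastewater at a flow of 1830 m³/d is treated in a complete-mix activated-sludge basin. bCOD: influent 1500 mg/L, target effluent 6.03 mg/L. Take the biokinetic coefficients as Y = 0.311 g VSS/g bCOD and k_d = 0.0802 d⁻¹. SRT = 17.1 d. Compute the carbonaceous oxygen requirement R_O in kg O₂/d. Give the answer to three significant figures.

Correct the yield for decay: Y_obs = Y/(1 + k_d θ_c) = 0.311 / (1 + 0.0802 × 17.1) = 0.311 / 2.371 = 0.1311.
Q·(S₀ − S) = 1830 × (1500 − 6.03) × 10⁻³ = 2734 kg/d removed.
Biomass synthesised: P_X = Y_obs × 2734 = 358.5 kg VSS/d.
Carbonaceous O₂ demand = substrate oxidised − cell-mass equivalent = 2734 − 1.42 × 358.5 = 2225 kg O₂/d.

R_O ≈ 2220 kg O₂/d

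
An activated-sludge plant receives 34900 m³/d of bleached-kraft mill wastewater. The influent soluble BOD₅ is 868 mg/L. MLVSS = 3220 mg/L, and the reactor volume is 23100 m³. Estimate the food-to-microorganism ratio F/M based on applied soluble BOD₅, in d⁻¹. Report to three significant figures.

F/M ≈ 0.407 d⁻¹

F/M = Q·S₀ / (V·X) = 34900 × 868 / (23100 × 3220) = 0.4073 g soluble BOD₅·(g VSS·d)⁻¹.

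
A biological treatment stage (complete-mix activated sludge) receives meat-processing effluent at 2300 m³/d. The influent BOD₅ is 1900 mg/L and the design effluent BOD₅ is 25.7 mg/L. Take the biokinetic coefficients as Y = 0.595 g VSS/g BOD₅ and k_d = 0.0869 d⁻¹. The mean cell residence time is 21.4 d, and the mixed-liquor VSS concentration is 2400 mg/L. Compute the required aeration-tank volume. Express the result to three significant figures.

Steady-state biomass mass balance: V·X·(1 + k_d·θ_c) = Y·Q·(S₀ − S)·θ_c, so V = 0.595 × 2300 × (1900 − 25.7) × 21.4 / [2400 × (1 + 0.0869 × 21.4)] = 5.49×10^7 / 6863 = 7998 m³.

V ≈ 8000 m³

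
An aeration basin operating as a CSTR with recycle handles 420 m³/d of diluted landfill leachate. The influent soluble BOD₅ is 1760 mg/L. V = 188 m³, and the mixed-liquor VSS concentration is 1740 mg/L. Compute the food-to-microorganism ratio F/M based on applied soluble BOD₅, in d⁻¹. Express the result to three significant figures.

F/M = applied load / biomass = Q·S₀/(V·X) = 420 × 1760 / (188.0 × 1740) = 2.260 d⁻¹.

F/M ≈ 2.26 d⁻¹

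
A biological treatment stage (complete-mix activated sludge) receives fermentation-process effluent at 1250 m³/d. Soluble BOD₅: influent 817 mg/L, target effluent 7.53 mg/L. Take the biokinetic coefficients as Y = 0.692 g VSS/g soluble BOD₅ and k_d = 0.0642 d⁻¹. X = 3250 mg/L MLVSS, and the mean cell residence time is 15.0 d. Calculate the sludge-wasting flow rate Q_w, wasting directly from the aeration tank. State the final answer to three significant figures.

Rearranging the biomass balance for a CMAS with decay, V = Y·Q·ΔS·θ_c / [X·(1+k_d θ_c)] = 0.692 × 1250 × (817 − 7.53) × 15.0 / [3250 × (1 + 0.0642 × 15.0)] = 1.05×10^7 / 6380 = 1646 m³.
For wasting at MLVSS concentration, Q_w = V/θ_c = 1646/15.0 = 109.8 m³/d.

Q_w ≈ 110 m³/d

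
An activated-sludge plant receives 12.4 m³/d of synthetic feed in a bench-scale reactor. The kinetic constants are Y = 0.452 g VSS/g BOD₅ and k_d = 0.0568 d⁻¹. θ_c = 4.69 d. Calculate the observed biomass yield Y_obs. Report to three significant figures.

The observed yield is Y_obs = Y/(1 + k_d·θ_c) = 0.452 / (1 + 0.0568 × 4.69) = 0.452 / 1.266 = 0.3569 g VSS per g BOD₅ removed.

Y_obs ≈ 0.357 g VSS/g BOD₅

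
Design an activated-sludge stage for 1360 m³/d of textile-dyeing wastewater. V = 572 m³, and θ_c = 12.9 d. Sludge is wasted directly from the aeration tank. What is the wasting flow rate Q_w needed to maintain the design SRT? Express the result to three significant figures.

Wasting from the aeration tank: Q_w = V / θ_c = 572.0 / 12.9 = 44.34 m³/d.

Q_w ≈ 44.3 m³/d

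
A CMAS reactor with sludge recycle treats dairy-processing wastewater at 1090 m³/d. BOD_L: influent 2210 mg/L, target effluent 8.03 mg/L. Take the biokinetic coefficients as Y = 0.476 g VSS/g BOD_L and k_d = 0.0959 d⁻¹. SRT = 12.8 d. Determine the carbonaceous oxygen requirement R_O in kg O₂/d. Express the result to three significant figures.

Y_obs = Y / (1 + k_d θ_c) = 0.476 / (1 + 0.0959 × 12.8) = 0.476 / 2.228 = 0.2137.
ΔS = 2210 − 8.03 = 2202 mg/L, so the substrate removal rate is 1090 × 2202/1000 = 2400 kg BOD_L/d.
P_X = Y_obs·Q·(S₀ − S) = 0.2137 × 2400 = 512.9 kg VSS/d.
Carbonaceous O₂ demand = substrate oxidised − cell-mass equivalent = 2400 − 1.42 × 512.9 = 1672 kg O₂/d.

R_O ≈ 1670 kg O₂/d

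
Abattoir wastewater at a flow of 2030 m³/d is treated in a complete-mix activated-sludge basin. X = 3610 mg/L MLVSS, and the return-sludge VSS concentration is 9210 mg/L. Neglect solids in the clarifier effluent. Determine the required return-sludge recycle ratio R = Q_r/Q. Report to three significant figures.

R ≈ 0.645

Mass balance around the secondary clarifier (neglecting effluent solids): R = X / (X_r − X) = 3610 / (9210 − 3610) = 0.6446.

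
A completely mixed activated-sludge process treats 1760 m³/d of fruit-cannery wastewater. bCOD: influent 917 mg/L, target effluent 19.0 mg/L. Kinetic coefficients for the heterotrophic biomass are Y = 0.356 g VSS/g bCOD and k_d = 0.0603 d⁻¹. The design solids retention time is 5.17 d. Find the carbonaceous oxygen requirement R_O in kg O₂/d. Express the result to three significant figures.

Correct the yield for decay: Y_obs = Y/(1 + k_d θ_c) = 0.356 / (1 + 0.0603 × 5.17) = 0.356 / 1.312 = 0.2714.
Q·(S₀ − S) = 1760 × (917 − 19.0) × 10⁻³ = 1580 kg/d removed.
Net sludge production P_X = 0.2714 × 1580 = 428.9 kg VSS/d.
R_O = Q·ΔS − 1.42 P_X = 1580 − 609.1 = 971.4 kg O₂/d.

R_O ≈ 971 kg O₂/d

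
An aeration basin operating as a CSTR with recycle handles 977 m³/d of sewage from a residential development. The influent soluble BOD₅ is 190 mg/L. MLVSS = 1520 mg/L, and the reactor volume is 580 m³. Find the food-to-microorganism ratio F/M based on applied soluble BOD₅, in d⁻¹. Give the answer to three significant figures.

F/M = Q·S₀ / (V·X) = 977 × 190 / (580.0 × 1520) = 0.2106 g soluble BOD₅·(g VSS·d)⁻¹.

F/M ≈ 0.211 d⁻¹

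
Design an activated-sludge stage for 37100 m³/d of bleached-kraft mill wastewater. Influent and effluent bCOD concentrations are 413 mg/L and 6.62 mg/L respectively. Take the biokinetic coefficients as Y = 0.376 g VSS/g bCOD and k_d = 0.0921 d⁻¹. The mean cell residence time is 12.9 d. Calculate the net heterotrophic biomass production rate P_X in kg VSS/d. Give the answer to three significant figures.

P_X ≈ 2590 kg VSS/d

The observed yield is Y_obs = Y/(1 + k_d·θ_c) = 0.376 / (1 + 0.0921 × 12.9) = 0.376 / 2.188 = 0.1718 g VSS per g bCOD removed.
Mass of bCOD removed per day: Q(S₀ − S) = 37100 × 406.4 g/m³ = 15077 kg/d.
Biomass produced: P_X = Y_obs·Q·ΔS = 0.1718 × 15077 ≈ 2591 kg VSS/d.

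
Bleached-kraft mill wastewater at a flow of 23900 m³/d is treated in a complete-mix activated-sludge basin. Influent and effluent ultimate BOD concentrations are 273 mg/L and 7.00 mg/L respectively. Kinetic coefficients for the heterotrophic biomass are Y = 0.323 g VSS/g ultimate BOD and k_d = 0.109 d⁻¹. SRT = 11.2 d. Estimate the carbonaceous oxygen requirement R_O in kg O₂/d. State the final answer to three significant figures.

R_O ≈ 5040 kg O₂/d

Correct the yield for decay: Y_obs = Y/(1 + k_d θ_c) = 0.323 / (1 + 0.109 × 11.2) = 0.323 / 2.221 = 0.1454.
ΔS = 273 − 7.00 = 266.0 mg/L, so the substrate removal rate is 23900 × 266.0/1000 = 6357 kg ultimate BOD/d.
Net sludge production P_X = 0.1454 × 6357 = 924.6 kg VSS/d.
R_O = Q·ΔS − 1.42 P_X = 6357 − 1313 = 5044 kg O₂/d.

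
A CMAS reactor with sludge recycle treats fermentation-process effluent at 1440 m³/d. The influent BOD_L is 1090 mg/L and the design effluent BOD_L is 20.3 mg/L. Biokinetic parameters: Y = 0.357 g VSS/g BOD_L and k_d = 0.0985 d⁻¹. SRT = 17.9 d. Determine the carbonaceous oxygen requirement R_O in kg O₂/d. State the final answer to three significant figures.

R_O ≈ 1260 kg O₂/d

The observed yield is Y_obs = Y/(1 + k_d·θ_c) = 0.357 / (1 + 0.0985 × 17.9) = 0.357 / 2.763 = 0.1292 g VSS per g BOD_L removed.
Q·(S₀ − S) = 1440 × (1090 − 20.3) × 10⁻³ = 1540 kg/d removed.
Net sludge production P_X = 0.1292 × 1540 = 199.0 kg VSS/d.
R_O = Q·ΔS − 1.42 P_X = 1540 − 282.6 = 1258 kg O₂/d.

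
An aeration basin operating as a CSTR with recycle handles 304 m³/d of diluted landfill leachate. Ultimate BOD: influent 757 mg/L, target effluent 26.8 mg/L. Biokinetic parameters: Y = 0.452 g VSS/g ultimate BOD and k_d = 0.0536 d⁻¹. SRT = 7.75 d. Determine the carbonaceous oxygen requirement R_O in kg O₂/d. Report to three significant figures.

R_O ≈ 121 kg O₂/d

The observed yield is Y_obs = Y/(1 + k_d·θ_c) = 0.452 / (1 + 0.0536 × 7.75) = 0.452 / 1.415 = 0.3193 g VSS per g ultimate BOD removed.
Substrate removed = Q·(S₀ − S) = 304 m³/d × (757 − 26.8) g/m³ = 2.22×10^5 g/d = 222.0 kg/d.
P_X = Y_obs·Q·(S₀ − S) = 0.3193 × 222.0 = 70.89 kg VSS/d.
R_O = Q·(S₀ − S) − 1.42·P_X = 222.0 − 1.42 × 70.89 = 121.3 kg O₂/d.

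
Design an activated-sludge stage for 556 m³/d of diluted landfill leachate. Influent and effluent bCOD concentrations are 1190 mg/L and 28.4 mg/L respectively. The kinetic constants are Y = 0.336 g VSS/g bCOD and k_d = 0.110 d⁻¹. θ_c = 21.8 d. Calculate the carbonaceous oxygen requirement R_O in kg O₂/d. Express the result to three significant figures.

R_O ≈ 555 kg O₂/d

Y_obs = Y / (1 + k_d θ_c) = 0.336 / (1 + 0.110 × 21.8) = 0.336 / 3.398 = 0.09888.
Q·(S₀ − S) = 556 × (1190 − 28.4) × 10⁻³ = 645.8 kg/d removed.
Biomass synthesised: P_X = Y_obs × 645.8 = 63.86 kg VSS/d.
R_O = Q·ΔS − 1.42 P_X = 645.8 − 90.69 = 555.2 kg O₂/d.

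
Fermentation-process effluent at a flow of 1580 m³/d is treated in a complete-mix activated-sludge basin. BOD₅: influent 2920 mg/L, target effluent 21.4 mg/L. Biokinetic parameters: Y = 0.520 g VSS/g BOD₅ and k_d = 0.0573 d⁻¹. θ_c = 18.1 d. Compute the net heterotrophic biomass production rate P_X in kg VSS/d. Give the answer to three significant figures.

The observed yield is Y_obs = Y/(1 + k_d·θ_c) = 0.520 / (1 + 0.0573 × 18.1) = 0.520 / 2.037 = 0.2553 g VSS per g BOD₅ removed.
Q·(S₀ − S) = 1580 × (2920 − 21.4) × 10⁻³ = 4580 kg/d removed.
Net biomass production P_X = Y_obs × Q·(S₀ − S) = 0.2553 × 4580 = 1169 kg VSS/d.

P_X ≈ 1170 kg VSS/d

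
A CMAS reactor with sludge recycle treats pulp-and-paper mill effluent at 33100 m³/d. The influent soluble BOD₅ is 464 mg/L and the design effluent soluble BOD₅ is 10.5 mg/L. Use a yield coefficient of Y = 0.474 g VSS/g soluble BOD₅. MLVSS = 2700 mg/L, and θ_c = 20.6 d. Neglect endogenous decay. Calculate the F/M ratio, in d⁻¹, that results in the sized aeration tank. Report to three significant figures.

With k_d = 0 the design equation reduces to V = Y Q (S₀−S) θ_c / X = 0.474 × 33100 × (464 − 10.5) × 20.6 / 2700 = 54286 m³.
F/M = applied load / biomass = Q·S₀/(V·X) = 33100 × 464 / (54286 × 2700) = 0.1048 d⁻¹.

F/M ≈ 0.105 d⁻¹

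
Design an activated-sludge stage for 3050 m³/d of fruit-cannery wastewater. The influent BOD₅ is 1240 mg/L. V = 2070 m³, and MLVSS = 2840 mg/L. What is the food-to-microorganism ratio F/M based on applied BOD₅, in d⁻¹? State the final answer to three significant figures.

Food-to-microorganism ratio F/M = Q S₀ / (V X) = 3050 × 1240 / (2070 × 2840) = 0.6433 d⁻¹.

F/M ≈ 0.643 d⁻¹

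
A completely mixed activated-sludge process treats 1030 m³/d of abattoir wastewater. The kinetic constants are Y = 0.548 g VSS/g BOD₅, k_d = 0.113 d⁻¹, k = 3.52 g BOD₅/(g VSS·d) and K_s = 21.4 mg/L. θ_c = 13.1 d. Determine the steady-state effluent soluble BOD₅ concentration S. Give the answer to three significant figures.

S ≈ 2.33 mg/L

For a completely mixed reactor with recycle the Lawrence–McCarty relation gives S = K_s·(1 + k_d·θ_c) / [θ_c·(Y·k − k_d) − 1] = 21.4 × (1 + 0.113 × 13.1) / [13.1 × (0.548 × 3.52 − 0.113) − 1] = 53.08 / 22.79 = 2.329 mg/L.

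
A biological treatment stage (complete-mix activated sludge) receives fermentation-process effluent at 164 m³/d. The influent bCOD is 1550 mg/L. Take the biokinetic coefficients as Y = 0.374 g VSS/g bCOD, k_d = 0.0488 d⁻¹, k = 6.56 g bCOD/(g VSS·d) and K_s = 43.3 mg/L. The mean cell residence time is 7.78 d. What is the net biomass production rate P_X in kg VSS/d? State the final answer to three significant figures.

P_X ≈ 68.8 kg VSS/d

From the Monod/SRT balance for a CMAS, S = K_s·(1+k_d θ_c)/[θ_c·(Y k − k_d) − 1] = 43.3 × (1 + 0.0488 × 7.78) / [7.78 × (0.374 × 6.56 − 0.0488) − 1] = 59.74 / 17.71 = 3.374 mg/L.
Observed yield with endogenous decay: Y_obs = Y / (1 + k_d·θ_c) = 0.374 / (1 + 0.0488 × 7.78) = 0.374 / 1.380 = 0.2711 g VSS/g bCOD.
Mass of bCOD removed per day: Q(S₀ − S) = 164 × 1547 g/m³ = 253.6 kg/d.
So the net sludge growth is P_X = 0.2711 × 253.6 = 68.76 kg VSS/d.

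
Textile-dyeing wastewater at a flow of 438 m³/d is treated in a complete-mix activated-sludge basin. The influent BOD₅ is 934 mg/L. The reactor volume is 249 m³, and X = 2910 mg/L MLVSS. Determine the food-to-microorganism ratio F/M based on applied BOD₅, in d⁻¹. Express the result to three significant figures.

F/M ≈ 0.565 d⁻¹

F/M = Q·S₀ / (V·X) = 438 × 934 / (249.0 × 2910) = 0.5646 g BOD₅·(g VSS·d)⁻¹.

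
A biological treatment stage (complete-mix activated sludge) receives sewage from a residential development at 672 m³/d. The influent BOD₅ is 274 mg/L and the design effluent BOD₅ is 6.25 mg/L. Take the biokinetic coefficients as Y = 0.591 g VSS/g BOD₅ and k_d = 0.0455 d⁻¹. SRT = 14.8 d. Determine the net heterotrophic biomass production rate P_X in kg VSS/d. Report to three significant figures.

Correct the yield for decay: Y_obs = Y/(1 + k_d θ_c) = 0.591 / (1 + 0.0455 × 14.8) = 0.591 / 1.673 = 0.3532.
Substrate removed = Q·(S₀ − S) = 672 m³/d × (274 − 6.25) g/m³ = 1.8×10^5 g/d = 179.9 kg/d.
Biomass produced: P_X = Y_obs·Q·ΔS = 0.3532 × 179.9 ≈ 63.55 kg VSS/d.

P_X ≈ 63.5 kg VSS/d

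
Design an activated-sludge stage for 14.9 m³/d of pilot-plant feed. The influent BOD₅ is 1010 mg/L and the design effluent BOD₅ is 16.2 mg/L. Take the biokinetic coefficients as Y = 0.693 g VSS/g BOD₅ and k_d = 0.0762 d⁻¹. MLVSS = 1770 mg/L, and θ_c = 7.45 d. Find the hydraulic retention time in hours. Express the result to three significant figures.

Steady-state biomass mass balance: V·X·(1 + k_d·θ_c) = Y·Q·(S₀ − S)·θ_c, so V = 0.693 × 14.9 × (1010 − 16.2) × 7.45 / [1770 × (1 + 0.0762 × 7.45)] = 7.64×10^4 / 2775 = 27.55 m³.
Hydraulic retention time τ = V/Q = 27.55 / 14.9 = 1.849 d = 44.38 h.

τ ≈ 44.4 h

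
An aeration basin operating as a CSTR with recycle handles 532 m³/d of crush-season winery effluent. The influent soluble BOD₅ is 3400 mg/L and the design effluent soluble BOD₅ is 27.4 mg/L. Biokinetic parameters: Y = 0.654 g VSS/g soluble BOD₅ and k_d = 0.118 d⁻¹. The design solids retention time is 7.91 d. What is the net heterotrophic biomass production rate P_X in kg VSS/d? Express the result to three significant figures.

P_X ≈ 607 kg VSS/d

The observed yield is Y_obs = Y/(1 + k_d·θ_c) = 0.654 / (1 + 0.118 × 7.91) = 0.654 / 1.933 = 0.3383 g VSS per g soluble BOD₅ removed.
Substrate removed = Q·(S₀ − S) = 532 m³/d × (3400 − 27.4) g/m³ = 1.79×10^6 g/d = 1794 kg/d.
Net biomass production P_X = Y_obs × Q·(S₀ − S) = 0.3383 × 1794 = 606.9 kg VSS/d.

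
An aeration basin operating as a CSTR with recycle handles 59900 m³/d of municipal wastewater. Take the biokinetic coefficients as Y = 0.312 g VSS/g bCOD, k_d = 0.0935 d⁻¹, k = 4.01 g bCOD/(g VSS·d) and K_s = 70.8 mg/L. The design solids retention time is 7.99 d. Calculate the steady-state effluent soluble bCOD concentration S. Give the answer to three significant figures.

S ≈ 15.0 mg/L

From the Monod/SRT balance for a CMAS, S = K_s·(1+k_d θ_c)/[θ_c·(Y k − k_d) − 1] = 70.8 × (1 + 0.0935 × 7.99) / [7.99 × (0.312 × 4.01 − 0.0935) − 1] = 123.7 / 8.249 = 14.99 mg/L.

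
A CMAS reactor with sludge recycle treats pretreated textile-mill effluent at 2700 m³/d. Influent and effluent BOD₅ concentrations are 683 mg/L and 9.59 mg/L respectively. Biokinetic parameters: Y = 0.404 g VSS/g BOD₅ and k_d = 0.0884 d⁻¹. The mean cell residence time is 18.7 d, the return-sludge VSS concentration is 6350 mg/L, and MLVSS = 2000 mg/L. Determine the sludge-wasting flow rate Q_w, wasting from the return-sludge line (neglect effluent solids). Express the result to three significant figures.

From the SRT design equation V = Y Q (S₀−S) θ_c / [X (1 + k_d θ_c)] = 0.404 × 2700 × (683 − 9.59) × 18.7 / [2000 × (1 + 0.0884 × 18.7)] = 1.37×10^7 / 5306 = 2589 m³.
Q_w = (V·X)/(θ_c X_r) = 2589 × 2000 / (18.7 × 6350) = 43.60 m³/d.

Q_w ≈ 43.6 m³/d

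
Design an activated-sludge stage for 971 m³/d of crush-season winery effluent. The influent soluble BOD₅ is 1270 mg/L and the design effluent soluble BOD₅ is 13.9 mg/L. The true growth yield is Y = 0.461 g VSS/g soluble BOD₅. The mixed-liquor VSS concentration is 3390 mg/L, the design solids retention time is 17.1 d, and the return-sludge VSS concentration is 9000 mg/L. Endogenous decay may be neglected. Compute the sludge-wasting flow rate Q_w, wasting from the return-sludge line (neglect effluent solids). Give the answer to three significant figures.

V·X = Y·Q·ΔS·θ_c gives V = 0.461 × 971 × (1270 − 13.9) × 17.1 / 3390 = 2836 m³.
Wasting from the return line (neglecting effluent solids): Q_w = V·X / (θ_c·X_r) = 2836 × 3390 / (17.1 × 9000) = 62.47 m³/d.

Q_w ≈ 62.5 m³/d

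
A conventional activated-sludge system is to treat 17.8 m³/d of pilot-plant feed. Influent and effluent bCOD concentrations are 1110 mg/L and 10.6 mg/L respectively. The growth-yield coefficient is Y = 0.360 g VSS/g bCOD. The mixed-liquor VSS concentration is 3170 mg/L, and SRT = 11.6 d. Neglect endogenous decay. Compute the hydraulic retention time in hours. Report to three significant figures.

V·X = Y·Q·ΔS·θ_c gives V = 0.360 × 17.8 × (1110 − 10.6) × 11.6 / 3170 = 25.78 m³.
Hydraulic retention time τ = V/Q = 25.78 / 17.8 = 1.448 d = 34.76 h.

τ ≈ 34.8 h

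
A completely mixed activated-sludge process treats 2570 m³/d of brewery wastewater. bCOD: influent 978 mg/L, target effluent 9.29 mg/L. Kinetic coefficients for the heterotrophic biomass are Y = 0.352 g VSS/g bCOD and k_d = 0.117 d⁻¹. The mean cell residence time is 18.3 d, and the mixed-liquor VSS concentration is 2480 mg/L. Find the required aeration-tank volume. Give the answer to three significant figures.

Steady-state biomass mass balance: V·X·(1 + k_d·θ_c) = Y·Q·(S₀ − S)·θ_c, so V = 0.352 × 2570 × (978 − 9.29) × 18.3 / [2480 × (1 + 0.117 × 18.3)] = 1.6×10^7 / 7790 = 2059 m³.

V ≈ 2060 m³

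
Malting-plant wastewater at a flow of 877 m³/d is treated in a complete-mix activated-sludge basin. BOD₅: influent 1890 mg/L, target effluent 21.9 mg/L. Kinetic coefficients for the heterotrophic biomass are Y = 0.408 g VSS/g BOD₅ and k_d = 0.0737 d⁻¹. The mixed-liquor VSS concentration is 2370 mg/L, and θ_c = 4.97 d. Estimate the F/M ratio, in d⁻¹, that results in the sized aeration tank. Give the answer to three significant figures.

F/M ≈ 0.682 d⁻¹

From the SRT design equation V = Y Q (S₀−S) θ_c / [X (1 + k_d θ_c)] = 0.408 × 877 × (1890 − 21.9) × 4.97 / [2370 × (1 + 0.0737 × 4.97)] = 3.32×10^6 / 3238 = 1026 m³.
Food-to-microorganism ratio F/M = Q S₀ / (V X) = 877 × 1890 / (1026 × 2370) = 0.6817 d⁻¹.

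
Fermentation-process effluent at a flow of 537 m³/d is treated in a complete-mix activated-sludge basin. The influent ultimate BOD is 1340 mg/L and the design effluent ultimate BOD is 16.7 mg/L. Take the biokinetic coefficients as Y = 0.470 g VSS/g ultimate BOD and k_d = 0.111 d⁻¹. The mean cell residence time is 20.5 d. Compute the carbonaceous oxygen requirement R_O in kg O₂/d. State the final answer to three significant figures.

Observed yield with endogenous decay: Y_obs = Y / (1 + k_d·θ_c) = 0.470 / (1 + 0.111 × 20.5) = 0.470 / 3.276 = 0.1435 g VSS/g ultimate BOD.
ΔS = 1340 − 16.7 = 1323 mg/L, so the substrate removal rate is 537 × 1323/1000 = 710.6 kg ultimate BOD/d.
P_X = Y_obs·Q·(S₀ − S) = 0.1435 × 710.6 = 102.0 kg VSS/d.
Carbonaceous O₂ demand = substrate oxidised − cell-mass equivalent = 710.6 − 1.42 × 102.0 = 565.8 kg O₂/d.

R_O ≈ 566 kg O₂/d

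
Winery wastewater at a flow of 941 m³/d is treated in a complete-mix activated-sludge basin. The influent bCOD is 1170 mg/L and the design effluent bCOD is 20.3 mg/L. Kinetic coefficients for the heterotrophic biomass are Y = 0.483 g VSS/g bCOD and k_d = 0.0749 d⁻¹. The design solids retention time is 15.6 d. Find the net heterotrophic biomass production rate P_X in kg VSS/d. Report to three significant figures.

P_X ≈ 241 kg VSS/d

Observed yield with endogenous decay: Y_obs = Y / (1 + k_d·θ_c) = 0.483 / (1 + 0.0749 × 15.6) = 0.483 / 2.168 = 0.2227 g VSS/g bCOD.
Substrate removed = Q·(S₀ − S) = 941 m³/d × (1170 − 20.3) g/m³ = 1.08×10^6 g/d = 1082 kg/d.
Biomass produced: P_X = Y_obs·Q·ΔS = 0.2227 × 1082 ≈ 241.0 kg VSS/d.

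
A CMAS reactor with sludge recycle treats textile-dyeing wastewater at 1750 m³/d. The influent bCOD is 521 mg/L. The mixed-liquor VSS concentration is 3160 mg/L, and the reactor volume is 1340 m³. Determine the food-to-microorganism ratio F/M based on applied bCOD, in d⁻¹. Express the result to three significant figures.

F/M ≈ 0.215 d⁻¹

F/M = Q·S₀ / (V·X) = 1750 × 521 / (1340 × 3160) = 0.2153 g bCOD·(g VSS·d)⁻¹.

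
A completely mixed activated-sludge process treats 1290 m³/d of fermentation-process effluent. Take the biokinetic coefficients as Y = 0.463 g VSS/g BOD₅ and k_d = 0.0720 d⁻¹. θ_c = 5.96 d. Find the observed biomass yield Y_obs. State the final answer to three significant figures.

Y_obs ≈ 0.324 g VSS/g BOD₅

The observed yield is Y_obs = Y/(1 + k_d·θ_c) = 0.463 / (1 + 0.0720 × 5.96) = 0.463 / 1.429 = 0.3240 g VSS per g BOD₅ removed.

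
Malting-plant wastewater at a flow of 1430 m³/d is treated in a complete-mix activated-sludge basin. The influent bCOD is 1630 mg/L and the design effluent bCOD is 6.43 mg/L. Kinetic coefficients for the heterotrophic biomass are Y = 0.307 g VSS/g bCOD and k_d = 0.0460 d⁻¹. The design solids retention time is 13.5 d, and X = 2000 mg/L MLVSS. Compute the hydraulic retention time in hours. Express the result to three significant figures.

Steady-state biomass mass balance: V·X·(1 + k_d·θ_c) = Y·Q·(S₀ − S)·θ_c, so V = 0.307 × 1430 × (1630 − 6.43) × 13.5 / [2000 × (1 + 0.0460 × 13.5)] = 9.62×10^6 / 3242 = 2968 m³.
Hydraulic retention time τ = V/Q = 2968 / 1430 = 2.076 d = 49.81 h.

τ ≈ 49.8 h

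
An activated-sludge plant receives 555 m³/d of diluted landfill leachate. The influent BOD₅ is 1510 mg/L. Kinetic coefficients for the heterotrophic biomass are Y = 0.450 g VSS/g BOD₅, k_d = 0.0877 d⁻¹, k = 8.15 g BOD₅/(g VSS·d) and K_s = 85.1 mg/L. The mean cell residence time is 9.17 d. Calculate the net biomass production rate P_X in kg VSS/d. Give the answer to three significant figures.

For a completely mixed reactor with recycle the Lawrence–McCarty relation gives S = K_s·(1 + k_d·θ_c) / [θ_c·(Y·k − k_d) − 1] = 85.1 × (1 + 0.0877 × 9.17) / [9.17 × (0.450 × 8.15 − 0.0877) − 1] = 153.5 / 31.83 = 4.824 mg/L.
Correct the yield for decay: Y_obs = Y/(1 + k_d θ_c) = 0.450 / (1 + 0.0877 × 9.17) = 0.450 / 1.804 = 0.2494.
Substrate removed = Q·(S₀ − S) = 555 m³/d × (1510 − 4.82) g/m³ = 8.35×10^5 g/d = 835.4 kg/d.
So the net sludge growth is P_X = 0.2494 × 835.4 = 208.4 kg VSS/d.

P_X ≈ 208 kg VSS/d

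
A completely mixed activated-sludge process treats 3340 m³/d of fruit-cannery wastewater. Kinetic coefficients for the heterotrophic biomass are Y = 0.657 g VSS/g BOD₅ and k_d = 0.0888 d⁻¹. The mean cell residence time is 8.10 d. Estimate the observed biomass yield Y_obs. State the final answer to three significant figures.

The observed yield is Y_obs = Y/(1 + k_d·θ_c) = 0.657 / (1 + 0.0888 × 8.10) = 0.657 / 1.719 = 0.3821 g VSS per g BOD₅ removed.

Y_obs ≈ 0.382 g VSS/g BOD₅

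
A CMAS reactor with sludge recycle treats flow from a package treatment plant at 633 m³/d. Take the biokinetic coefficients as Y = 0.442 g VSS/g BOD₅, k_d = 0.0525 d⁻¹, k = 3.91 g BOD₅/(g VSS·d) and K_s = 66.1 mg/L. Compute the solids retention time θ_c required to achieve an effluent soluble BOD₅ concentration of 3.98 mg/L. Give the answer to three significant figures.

From 1/θ_c = Y·k·S/(K_s + S) − k_d: Y·k·S/(K_s+S) = 0.442 × 3.91 × 3.98 / (66.1 + 3.98) = 0.09815 d⁻¹.
1/θ_c = 0.09815 − 0.0525 = 0.04565 d⁻¹, so θ_c = 21.91 d.

θ_c ≈ 21.9 d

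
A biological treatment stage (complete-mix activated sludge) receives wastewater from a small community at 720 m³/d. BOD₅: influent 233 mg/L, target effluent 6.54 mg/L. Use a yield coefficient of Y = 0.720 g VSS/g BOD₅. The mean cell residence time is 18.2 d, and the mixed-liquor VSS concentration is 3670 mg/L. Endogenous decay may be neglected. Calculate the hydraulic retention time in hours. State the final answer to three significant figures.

Biomass mass balance (decay neglected): V·X = Y·Q·(S₀ − S)·θ_c, so V = 0.720 × 720 × (233 − 6.54) × 18.2 / 3670 = 582.2 m³.
HRT = V/Q = 582.2 m³ / 720 m³·d⁻¹ = 0.8086 d × 24 = 19.41 h.

τ ≈ 19.4 h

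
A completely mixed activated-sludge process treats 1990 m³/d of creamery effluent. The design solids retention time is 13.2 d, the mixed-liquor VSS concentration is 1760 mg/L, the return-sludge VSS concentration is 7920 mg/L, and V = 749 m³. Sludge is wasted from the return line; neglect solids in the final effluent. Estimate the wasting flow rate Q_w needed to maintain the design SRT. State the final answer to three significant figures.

Q_w = (V·X)/(θ_c X_r) = 749.0 × 1760 / (13.2 × 7920) = 12.61 m³/d.

Q_w ≈ 12.6 m³/d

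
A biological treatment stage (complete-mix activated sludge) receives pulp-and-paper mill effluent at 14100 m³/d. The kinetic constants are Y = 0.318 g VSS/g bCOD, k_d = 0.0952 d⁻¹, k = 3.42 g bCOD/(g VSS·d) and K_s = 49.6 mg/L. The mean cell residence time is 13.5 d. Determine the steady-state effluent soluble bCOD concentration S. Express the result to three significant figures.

Effluent substrate depends only on kinetics and SRT: S = K_s(1 + k_d θ_c) / [θ_c(Yk − k_d) − 1] = 49.6 × (1 + 0.0952 × 13.5) / [13.5 × (0.318 × 3.42 − 0.0952) − 1] = 113.3 / 12.40 = 9.143 mg/L.

S ≈ 9.14 mg/L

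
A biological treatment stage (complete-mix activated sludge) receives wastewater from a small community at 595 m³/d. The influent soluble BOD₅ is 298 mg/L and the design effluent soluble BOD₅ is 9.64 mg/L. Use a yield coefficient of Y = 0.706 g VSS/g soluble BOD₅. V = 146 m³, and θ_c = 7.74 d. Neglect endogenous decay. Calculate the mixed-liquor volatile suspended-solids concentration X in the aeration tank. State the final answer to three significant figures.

X ≈ 6420 mg/L

X = Y·Q·ΔS·θ_c / V = 0.706 × 595 × (298 − 9.64) × 7.74 / 146 = 6422 mg/L.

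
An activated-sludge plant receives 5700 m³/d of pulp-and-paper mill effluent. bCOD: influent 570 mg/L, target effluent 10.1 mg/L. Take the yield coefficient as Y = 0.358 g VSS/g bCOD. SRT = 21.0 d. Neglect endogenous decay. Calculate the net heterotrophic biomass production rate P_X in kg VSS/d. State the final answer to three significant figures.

P_X ≈ 1140 kg VSS/d

Since k_d ≈ 0, Y_obs = Y = 0.358 g VSS/g bCOD.
ΔS = 570 − 10.1 = 559.9 mg/L, so the substrate removal rate is 5700 × 559.9/1000 = 3191 kg bCOD/d.
So the net sludge growth is P_X = 0.3580 × 3191 = 1143 kg VSS/d.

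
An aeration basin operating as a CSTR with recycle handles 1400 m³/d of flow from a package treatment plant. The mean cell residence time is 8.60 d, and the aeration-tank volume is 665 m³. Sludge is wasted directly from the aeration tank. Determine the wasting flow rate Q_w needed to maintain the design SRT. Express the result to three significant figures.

Wasting from the aeration tank: Q_w = V / θ_c = 665.0 / 8.60 = 77.33 m³/d.

Q_w ≈ 77.3 m³/d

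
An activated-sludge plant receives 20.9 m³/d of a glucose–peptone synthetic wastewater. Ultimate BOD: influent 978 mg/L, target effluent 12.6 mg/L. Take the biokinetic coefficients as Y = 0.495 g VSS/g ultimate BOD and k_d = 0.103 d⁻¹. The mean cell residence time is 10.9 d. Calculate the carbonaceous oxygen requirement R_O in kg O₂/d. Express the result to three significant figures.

The observed yield is Y_obs = Y/(1 + k_d·θ_c) = 0.495 / (1 + 0.103 × 10.9) = 0.495 / 2.123 = 0.2332 g VSS per g ultimate BOD removed.
ΔS = 978 − 12.6 = 965.4 mg/L, so the substrate removal rate is 20.9 × 965.4/1000 = 20.18 kg ultimate BOD/d.
P_X = Y_obs·Q·(S₀ − S) = 0.2332 × 20.18 = 4.705 kg VSS/d.
R_O = Q·(S₀ − S) − 1.42·P_X = 20.18 − 1.42 × 4.705 = 13.50 kg O₂/d.

R_O ≈ 13.5 kg O₂/d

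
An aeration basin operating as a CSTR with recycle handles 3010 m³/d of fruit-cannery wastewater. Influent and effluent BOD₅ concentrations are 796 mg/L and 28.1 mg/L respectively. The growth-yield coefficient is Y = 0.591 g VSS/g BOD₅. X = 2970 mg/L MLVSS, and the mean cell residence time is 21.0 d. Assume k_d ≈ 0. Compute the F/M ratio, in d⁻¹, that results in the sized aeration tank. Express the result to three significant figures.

V·X = Y·Q·ΔS·θ_c gives V = 0.591 × 3010 × (796 − 28.1) × 21.0 / 2970 = 9659 m³.
Food-to-microorganism ratio F/M = Q S₀ / (V X) = 3010 × 796 / (9659 × 2970) = 0.08352 d⁻¹.

F/M ≈ 0.0835 d⁻¹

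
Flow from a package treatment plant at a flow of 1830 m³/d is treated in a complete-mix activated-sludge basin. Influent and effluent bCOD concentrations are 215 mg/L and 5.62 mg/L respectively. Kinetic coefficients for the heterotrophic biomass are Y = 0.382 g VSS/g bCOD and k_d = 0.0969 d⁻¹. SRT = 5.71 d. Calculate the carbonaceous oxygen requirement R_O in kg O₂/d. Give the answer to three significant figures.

R_O ≈ 249 kg O₂/d

Correct the yield for decay: Y_obs = Y/(1 + k_d θ_c) = 0.382 / (1 + 0.0969 × 5.71) = 0.382 / 1.553 = 0.2459.
Substrate removed = Q·(S₀ − S) = 1830 m³/d × (215 − 5.62) g/m³ = 3.83×10^5 g/d = 383.2 kg/d.
Net sludge production P_X = 0.2459 × 383.2 = 94.23 kg VSS/d.
Carbonaceous O₂ demand = substrate oxidised − cell-mass equivalent = 383.2 − 1.42 × 94.23 = 249.4 kg O₂/d.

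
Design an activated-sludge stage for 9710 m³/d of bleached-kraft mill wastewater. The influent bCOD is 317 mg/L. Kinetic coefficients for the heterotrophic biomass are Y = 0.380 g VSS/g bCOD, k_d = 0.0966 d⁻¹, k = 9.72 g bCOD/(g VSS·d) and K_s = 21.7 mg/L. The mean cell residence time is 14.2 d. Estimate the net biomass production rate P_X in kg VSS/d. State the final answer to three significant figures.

From the Monod/SRT balance for a CMAS, S = K_s·(1+k_d θ_c)/[θ_c·(Y k − k_d) − 1] = 21.7 × (1 + 0.0966 × 14.2) / [14.2 × (0.380 × 9.72 − 0.0966) − 1] = 51.47 / 50.08 = 1.028 mg/L.
The observed yield is Y_obs = Y/(1 + k_d·θ_c) = 0.380 / (1 + 0.0966 × 14.2) = 0.380 / 2.372 = 0.1602 g VSS per g bCOD removed.
ΔS = 317 − 1.03 = 316.0 mg/L, so the substrate removal rate is 9710 × 316.0/1000 = 3068 kg bCOD/d.
Biomass produced: P_X = Y_obs·Q·ΔS = 0.1602 × 3068 ≈ 491.6 kg VSS/d.

P_X ≈ 492 kg VSS/d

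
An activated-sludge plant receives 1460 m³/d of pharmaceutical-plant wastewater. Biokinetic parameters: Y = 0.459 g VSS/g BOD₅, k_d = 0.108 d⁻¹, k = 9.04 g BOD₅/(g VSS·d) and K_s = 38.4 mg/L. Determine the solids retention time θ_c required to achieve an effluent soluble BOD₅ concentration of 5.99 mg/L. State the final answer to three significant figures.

θ_c ≈ 2.21 d

From 1/θ_c = Y·k·S/(K_s + S) − k_d: Y·k·S/(K_s+S) = 0.459 × 9.04 × 5.99 / (38.4 + 5.99) = 0.5599 d⁻¹.
θ_c = 1/(μ − k_d) = 1/(0.5599 − 0.108) = 1/0.4519 = 2.213 d.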